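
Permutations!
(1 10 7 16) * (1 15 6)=(1 10 7 16 15 6)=[0, 10, 2, 3, 4, 5, 1, 16, 8, 9, 7, 11, 12, 13, 14, 6, 15]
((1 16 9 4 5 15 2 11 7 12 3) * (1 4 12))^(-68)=((1 16 9 12 3 4 5 15 2 11 7))^(-68)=(1 11 15 4 12 16 7 2 5 3 9)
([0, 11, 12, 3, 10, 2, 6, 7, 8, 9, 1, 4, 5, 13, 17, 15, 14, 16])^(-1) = [0, 10, 5, 3, 11, 12, 6, 7, 8, 9, 4, 1, 2, 13, 16, 15, 17, 14]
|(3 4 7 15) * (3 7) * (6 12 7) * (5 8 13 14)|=4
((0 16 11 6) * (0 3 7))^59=(0 7 3 6 11 16)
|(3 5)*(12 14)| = |(3 5)(12 14)| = 2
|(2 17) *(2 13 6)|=|(2 17 13 6)|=4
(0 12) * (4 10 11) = (0 12)(4 10 11) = [12, 1, 2, 3, 10, 5, 6, 7, 8, 9, 11, 4, 0]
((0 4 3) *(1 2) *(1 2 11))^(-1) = (0 3 4)(1 11)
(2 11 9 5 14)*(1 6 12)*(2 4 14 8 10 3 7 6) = (1 2 11 9 5 8 10 3 7 6 12)(4 14) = [0, 2, 11, 7, 14, 8, 12, 6, 10, 5, 3, 9, 1, 13, 4]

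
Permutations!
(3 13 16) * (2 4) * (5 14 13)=(2 4)(3 5 14 13 16)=[0, 1, 4, 5, 2, 14, 6, 7, 8, 9, 10, 11, 12, 16, 13, 15, 3]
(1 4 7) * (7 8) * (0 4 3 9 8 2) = (0 4 2)(1 3 9 8 7) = [4, 3, 0, 9, 2, 5, 6, 1, 7, 8]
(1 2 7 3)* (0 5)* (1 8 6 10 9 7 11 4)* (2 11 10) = (0 5)(1 11 4)(2 10 9 7 3 8 6) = [5, 11, 10, 8, 1, 0, 2, 3, 6, 7, 9, 4]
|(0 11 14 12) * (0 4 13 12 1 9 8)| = 6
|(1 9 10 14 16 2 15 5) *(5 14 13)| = |(1 9 10 13 5)(2 15 14 16)| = 20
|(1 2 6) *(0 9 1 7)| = 6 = |(0 9 1 2 6 7)|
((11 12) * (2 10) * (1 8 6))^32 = (12)(1 6 8)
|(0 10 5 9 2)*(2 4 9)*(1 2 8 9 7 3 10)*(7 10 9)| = |(0 1 2)(3 9 4 10 5 8 7)| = 21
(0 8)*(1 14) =(0 8)(1 14) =[8, 14, 2, 3, 4, 5, 6, 7, 0, 9, 10, 11, 12, 13, 1]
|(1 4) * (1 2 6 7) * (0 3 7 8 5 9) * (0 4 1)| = |(0 3 7)(2 6 8 5 9 4)| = 6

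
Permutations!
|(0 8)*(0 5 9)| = |(0 8 5 9)| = 4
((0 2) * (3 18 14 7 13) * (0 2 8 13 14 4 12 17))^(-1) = ((0 8 13 3 18 4 12 17)(7 14))^(-1) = (0 17 12 4 18 3 13 8)(7 14)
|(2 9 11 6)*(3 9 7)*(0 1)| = |(0 1)(2 7 3 9 11 6)| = 6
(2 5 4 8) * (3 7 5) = [0, 1, 3, 7, 8, 4, 6, 5, 2] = (2 3 7 5 4 8)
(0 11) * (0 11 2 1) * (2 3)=(11)(0 3 2 1)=[3, 0, 1, 2, 4, 5, 6, 7, 8, 9, 10, 11]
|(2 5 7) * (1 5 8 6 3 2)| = |(1 5 7)(2 8 6 3)| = 12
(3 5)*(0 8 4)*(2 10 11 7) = (0 8 4)(2 10 11 7)(3 5) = [8, 1, 10, 5, 0, 3, 6, 2, 4, 9, 11, 7]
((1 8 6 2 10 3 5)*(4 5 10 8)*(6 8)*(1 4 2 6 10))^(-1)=(1 3 10 2)(4 5)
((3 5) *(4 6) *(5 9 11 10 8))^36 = ((3 9 11 10 8 5)(4 6))^36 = (11)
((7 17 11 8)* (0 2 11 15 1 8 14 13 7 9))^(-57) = ((0 2 11 14 13 7 17 15 1 8 9))^(-57) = (0 8 15 7 14 2 9 1 17 13 11)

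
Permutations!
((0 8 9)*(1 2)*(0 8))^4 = (9)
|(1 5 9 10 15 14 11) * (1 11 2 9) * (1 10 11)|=|(1 5 10 15 14 2 9 11)|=8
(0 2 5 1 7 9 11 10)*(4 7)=(0 2 5 1 4 7 9 11 10)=[2, 4, 5, 3, 7, 1, 6, 9, 8, 11, 0, 10]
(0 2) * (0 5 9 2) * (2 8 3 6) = (2 5 9 8 3 6) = [0, 1, 5, 6, 4, 9, 2, 7, 3, 8]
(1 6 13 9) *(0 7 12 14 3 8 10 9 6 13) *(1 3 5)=(0 7 12 14 5 1 13 6)(3 8 10 9)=[7, 13, 2, 8, 4, 1, 0, 12, 10, 3, 9, 11, 14, 6, 5]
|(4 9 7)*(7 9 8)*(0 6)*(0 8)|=|(9)(0 6 8 7 4)|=5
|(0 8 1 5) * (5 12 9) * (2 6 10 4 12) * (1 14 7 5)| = |(0 8 14 7 5)(1 2 6 10 4 12 9)| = 35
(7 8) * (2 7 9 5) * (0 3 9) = (0 3 9 5 2 7 8) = [3, 1, 7, 9, 4, 2, 6, 8, 0, 5]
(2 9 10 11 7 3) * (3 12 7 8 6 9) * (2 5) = (2 3 5)(6 9 10 11 8)(7 12) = [0, 1, 3, 5, 4, 2, 9, 12, 6, 10, 11, 8, 7]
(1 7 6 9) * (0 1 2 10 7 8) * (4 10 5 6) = [1, 8, 5, 3, 10, 6, 9, 4, 0, 2, 7] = (0 1 8)(2 5 6 9)(4 10 7)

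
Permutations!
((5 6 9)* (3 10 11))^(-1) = (3 11 10)(5 9 6)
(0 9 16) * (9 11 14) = (0 11 14 9 16) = [11, 1, 2, 3, 4, 5, 6, 7, 8, 16, 10, 14, 12, 13, 9, 15, 0]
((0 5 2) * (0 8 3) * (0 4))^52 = ((0 5 2 8 3 4))^52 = (0 3 2)(4 8 5)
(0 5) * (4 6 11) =(0 5)(4 6 11) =[5, 1, 2, 3, 6, 0, 11, 7, 8, 9, 10, 4]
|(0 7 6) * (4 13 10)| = |(0 7 6)(4 13 10)| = 3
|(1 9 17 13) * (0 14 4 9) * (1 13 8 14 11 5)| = |(0 11 5 1)(4 9 17 8 14)| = 20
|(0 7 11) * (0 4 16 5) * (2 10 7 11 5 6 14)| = |(0 11 4 16 6 14 2 10 7 5)| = 10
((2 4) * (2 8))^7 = (2 4 8) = ((2 4 8))^7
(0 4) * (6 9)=(0 4)(6 9)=[4, 1, 2, 3, 0, 5, 9, 7, 8, 6]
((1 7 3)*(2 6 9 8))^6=(2 9)(6 8)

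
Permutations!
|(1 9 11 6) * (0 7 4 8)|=|(0 7 4 8)(1 9 11 6)|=4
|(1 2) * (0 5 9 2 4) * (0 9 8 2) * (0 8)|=10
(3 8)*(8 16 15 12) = (3 16 15 12 8) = [0, 1, 2, 16, 4, 5, 6, 7, 3, 9, 10, 11, 8, 13, 14, 12, 15]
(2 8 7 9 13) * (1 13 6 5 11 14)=[0, 13, 8, 3, 4, 11, 5, 9, 7, 6, 10, 14, 12, 2, 1]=(1 13 2 8 7 9 6 5 11 14)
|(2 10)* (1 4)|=2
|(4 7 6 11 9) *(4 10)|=6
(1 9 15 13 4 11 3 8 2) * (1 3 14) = (1 9 15 13 4 11 14)(2 3 8) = [0, 9, 3, 8, 11, 5, 6, 7, 2, 15, 10, 14, 12, 4, 1, 13]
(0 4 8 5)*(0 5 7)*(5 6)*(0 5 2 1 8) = (0 4)(1 8 7 5 6 2) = [4, 8, 1, 3, 0, 6, 2, 5, 7]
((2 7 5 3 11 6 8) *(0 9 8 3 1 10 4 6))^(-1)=(0 11 3 6 4 10 1 5 7 2 8 9)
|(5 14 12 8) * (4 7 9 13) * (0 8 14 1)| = |(0 8 5 1)(4 7 9 13)(12 14)| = 4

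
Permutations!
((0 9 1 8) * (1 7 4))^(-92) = (0 1 7)(4 9 8)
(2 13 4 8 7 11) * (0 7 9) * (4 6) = (0 7 11 2 13 6 4 8 9) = [7, 1, 13, 3, 8, 5, 4, 11, 9, 0, 10, 2, 12, 6]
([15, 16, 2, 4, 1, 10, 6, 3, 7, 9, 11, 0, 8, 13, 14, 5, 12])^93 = [10, 12, 2, 1, 16, 0, 6, 4, 3, 9, 15, 5, 7, 13, 14, 11, 8]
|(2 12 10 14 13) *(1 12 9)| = |(1 12 10 14 13 2 9)| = 7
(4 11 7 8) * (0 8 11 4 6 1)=(0 8 6 1)(7 11)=[8, 0, 2, 3, 4, 5, 1, 11, 6, 9, 10, 7]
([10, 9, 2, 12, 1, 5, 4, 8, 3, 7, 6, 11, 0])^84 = (0 1 3 6 7)(4 8 10 9 12)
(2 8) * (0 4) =(0 4)(2 8) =[4, 1, 8, 3, 0, 5, 6, 7, 2]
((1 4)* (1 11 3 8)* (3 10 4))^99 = (11)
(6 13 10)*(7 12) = [0, 1, 2, 3, 4, 5, 13, 12, 8, 9, 6, 11, 7, 10] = (6 13 10)(7 12)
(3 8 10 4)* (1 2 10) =(1 2 10 4 3 8) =[0, 2, 10, 8, 3, 5, 6, 7, 1, 9, 4]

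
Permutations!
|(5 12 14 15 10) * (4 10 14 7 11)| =6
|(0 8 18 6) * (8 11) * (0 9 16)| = |(0 11 8 18 6 9 16)| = 7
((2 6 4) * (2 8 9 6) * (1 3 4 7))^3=((1 3 4 8 9 6 7))^3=(1 8 7 4 6 3 9)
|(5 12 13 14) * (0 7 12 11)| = |(0 7 12 13 14 5 11)| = 7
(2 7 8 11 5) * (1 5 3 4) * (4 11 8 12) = [0, 5, 7, 11, 1, 2, 6, 12, 8, 9, 10, 3, 4] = (1 5 2 7 12 4)(3 11)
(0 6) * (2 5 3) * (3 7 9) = (0 6)(2 5 7 9 3) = [6, 1, 5, 2, 4, 7, 0, 9, 8, 3]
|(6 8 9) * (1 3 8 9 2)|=4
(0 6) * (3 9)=(0 6)(3 9)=[6, 1, 2, 9, 4, 5, 0, 7, 8, 3]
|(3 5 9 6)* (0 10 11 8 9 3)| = 6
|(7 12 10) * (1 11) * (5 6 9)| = 6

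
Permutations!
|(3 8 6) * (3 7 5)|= |(3 8 6 7 5)|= 5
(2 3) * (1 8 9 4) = [0, 8, 3, 2, 1, 5, 6, 7, 9, 4] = (1 8 9 4)(2 3)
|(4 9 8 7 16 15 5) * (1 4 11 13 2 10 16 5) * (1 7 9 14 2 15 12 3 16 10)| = |(1 4 14 2)(3 16 12)(5 11 13 15 7)(8 9)| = 60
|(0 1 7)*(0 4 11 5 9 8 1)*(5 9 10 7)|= 8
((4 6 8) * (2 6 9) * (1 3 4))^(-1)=((1 3 4 9 2 6 8))^(-1)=(1 8 6 2 9 4 3)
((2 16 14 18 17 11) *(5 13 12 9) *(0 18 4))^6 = (0 14 2 17)(4 16 11 18)(5 12)(9 13)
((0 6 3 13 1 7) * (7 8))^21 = ((0 6 3 13 1 8 7))^21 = (13)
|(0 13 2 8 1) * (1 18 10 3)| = 8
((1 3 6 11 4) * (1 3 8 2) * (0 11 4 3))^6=(0 11 3 6 4)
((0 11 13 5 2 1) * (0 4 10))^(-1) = (0 10 4 1 2 5 13 11)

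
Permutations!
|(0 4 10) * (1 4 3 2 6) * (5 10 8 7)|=10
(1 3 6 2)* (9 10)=(1 3 6 2)(9 10)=[0, 3, 1, 6, 4, 5, 2, 7, 8, 10, 9]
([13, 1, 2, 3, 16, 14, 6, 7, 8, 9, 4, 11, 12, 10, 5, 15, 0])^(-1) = (0 16 4 10 13)(5 14)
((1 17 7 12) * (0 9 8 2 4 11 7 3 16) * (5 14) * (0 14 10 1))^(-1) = (0 12 7 11 4 2 8 9)(1 10 5 14 16 3 17)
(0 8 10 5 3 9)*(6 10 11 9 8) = [6, 1, 2, 8, 4, 3, 10, 7, 11, 0, 5, 9] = (0 6 10 5 3 8 11 9)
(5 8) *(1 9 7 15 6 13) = (1 9 7 15 6 13)(5 8) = [0, 9, 2, 3, 4, 8, 13, 15, 5, 7, 10, 11, 12, 1, 14, 6]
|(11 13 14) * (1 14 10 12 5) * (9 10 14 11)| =8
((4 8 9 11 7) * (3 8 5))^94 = (3 11 5 9 4 8 7)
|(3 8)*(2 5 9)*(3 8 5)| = |(2 3 5 9)| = 4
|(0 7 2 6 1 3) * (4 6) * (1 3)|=6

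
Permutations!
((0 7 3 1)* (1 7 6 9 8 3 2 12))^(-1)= (0 1 12 2 7 3 8 9 6)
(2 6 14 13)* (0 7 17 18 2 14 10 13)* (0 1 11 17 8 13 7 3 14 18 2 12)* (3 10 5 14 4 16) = (0 10 7 8 13 18 12)(1 11 17 2 6 5 14)(3 4 16) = [10, 11, 6, 4, 16, 14, 5, 8, 13, 9, 7, 17, 0, 18, 1, 15, 3, 2, 12]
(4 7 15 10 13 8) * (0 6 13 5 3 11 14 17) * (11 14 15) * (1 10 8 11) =[6, 10, 2, 14, 7, 3, 13, 1, 4, 9, 5, 15, 12, 11, 17, 8, 16, 0] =(0 6 13 11 15 8 4 7 1 10 5 3 14 17)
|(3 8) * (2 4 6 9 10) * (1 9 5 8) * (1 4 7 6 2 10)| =14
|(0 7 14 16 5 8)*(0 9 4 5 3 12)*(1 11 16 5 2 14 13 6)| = 18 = |(0 7 13 6 1 11 16 3 12)(2 14 5 8 9 4)|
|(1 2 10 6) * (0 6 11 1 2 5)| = 7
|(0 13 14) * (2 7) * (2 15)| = 3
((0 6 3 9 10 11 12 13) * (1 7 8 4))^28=((0 6 3 9 10 11 12 13)(1 7 8 4))^28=(0 10)(3 12)(6 11)(9 13)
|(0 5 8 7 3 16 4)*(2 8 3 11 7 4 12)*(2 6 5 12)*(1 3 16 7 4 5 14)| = 36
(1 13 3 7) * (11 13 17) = (1 17 11 13 3 7) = [0, 17, 2, 7, 4, 5, 6, 1, 8, 9, 10, 13, 12, 3, 14, 15, 16, 11]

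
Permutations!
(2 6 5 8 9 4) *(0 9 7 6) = [9, 1, 0, 3, 2, 8, 5, 6, 7, 4] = (0 9 4 2)(5 8 7 6)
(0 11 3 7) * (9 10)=[11, 1, 2, 7, 4, 5, 6, 0, 8, 10, 9, 3]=(0 11 3 7)(9 10)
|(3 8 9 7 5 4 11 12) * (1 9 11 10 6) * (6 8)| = |(1 9 7 5 4 10 8 11 12 3 6)| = 11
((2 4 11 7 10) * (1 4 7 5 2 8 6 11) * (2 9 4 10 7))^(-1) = ((1 10 8 6 11 5 9 4))^(-1) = (1 4 9 5 11 6 8 10)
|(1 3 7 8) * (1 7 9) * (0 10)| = 6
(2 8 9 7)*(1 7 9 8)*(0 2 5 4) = (9)(0 2 1 7 5 4) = [2, 7, 1, 3, 0, 4, 6, 5, 8, 9]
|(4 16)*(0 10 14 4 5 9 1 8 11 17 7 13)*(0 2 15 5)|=|(0 10 14 4 16)(1 8 11 17 7 13 2 15 5 9)|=10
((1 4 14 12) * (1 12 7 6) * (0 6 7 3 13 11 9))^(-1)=((0 6 1 4 14 3 13 11 9))^(-1)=(0 9 11 13 3 14 4 1 6)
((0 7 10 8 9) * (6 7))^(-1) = (0 9 8 10 7 6)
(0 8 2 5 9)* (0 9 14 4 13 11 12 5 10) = (0 8 2 10)(4 13 11 12 5 14) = [8, 1, 10, 3, 13, 14, 6, 7, 2, 9, 0, 12, 5, 11, 4]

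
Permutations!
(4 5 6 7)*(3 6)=(3 6 7 4 5)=[0, 1, 2, 6, 5, 3, 7, 4]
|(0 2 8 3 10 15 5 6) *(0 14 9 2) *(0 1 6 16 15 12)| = 30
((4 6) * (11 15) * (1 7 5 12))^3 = (1 12 5 7)(4 6)(11 15) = ((1 7 5 12)(4 6)(11 15))^3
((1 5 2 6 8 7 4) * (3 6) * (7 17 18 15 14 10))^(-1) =((1 5 2 3 6 8 17 18 15 14 10 7 4))^(-1) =(1 4 7 10 14 15 18 17 8 6 3 2 5)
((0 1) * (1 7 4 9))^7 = (0 4 1 7 9)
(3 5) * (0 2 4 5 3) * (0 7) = [2, 1, 4, 3, 5, 7, 6, 0] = (0 2 4 5 7)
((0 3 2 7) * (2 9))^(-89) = (0 3 9 2 7)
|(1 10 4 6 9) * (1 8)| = 6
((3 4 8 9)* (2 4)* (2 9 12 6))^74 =(2 6 12 8 4)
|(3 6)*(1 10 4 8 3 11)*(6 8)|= 10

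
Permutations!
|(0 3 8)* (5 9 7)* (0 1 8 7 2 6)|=14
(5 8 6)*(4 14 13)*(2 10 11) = (2 10 11)(4 14 13)(5 8 6) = [0, 1, 10, 3, 14, 8, 5, 7, 6, 9, 11, 2, 12, 4, 13]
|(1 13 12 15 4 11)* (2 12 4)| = 12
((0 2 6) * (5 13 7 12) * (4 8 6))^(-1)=(0 6 8 4 2)(5 12 7 13)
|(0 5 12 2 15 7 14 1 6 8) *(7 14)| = 9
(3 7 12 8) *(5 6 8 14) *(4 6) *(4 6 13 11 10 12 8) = (3 7 8)(4 13 11 10 12 14 5 6) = [0, 1, 2, 7, 13, 6, 4, 8, 3, 9, 12, 10, 14, 11, 5]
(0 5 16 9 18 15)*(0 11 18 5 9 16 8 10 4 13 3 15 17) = (0 9 5 8 10 4 13 3 15 11 18 17) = [9, 1, 2, 15, 13, 8, 6, 7, 10, 5, 4, 18, 12, 3, 14, 11, 16, 0, 17]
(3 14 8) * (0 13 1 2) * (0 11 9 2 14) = (0 13 1 14 8 3)(2 11 9) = [13, 14, 11, 0, 4, 5, 6, 7, 3, 2, 10, 9, 12, 1, 8]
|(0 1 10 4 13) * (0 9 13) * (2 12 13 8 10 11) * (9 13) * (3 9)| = |(13)(0 1 11 2 12 3 9 8 10 4)| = 10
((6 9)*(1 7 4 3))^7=((1 7 4 3)(6 9))^7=(1 3 4 7)(6 9)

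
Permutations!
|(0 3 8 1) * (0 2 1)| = 6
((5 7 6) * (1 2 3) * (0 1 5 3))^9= (3 5 7 6)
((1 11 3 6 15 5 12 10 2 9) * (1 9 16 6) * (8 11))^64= ((1 8 11 3)(2 16 6 15 5 12 10))^64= (2 16 6 15 5 12 10)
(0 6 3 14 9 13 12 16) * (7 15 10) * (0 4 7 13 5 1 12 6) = (1 12 16 4 7 15 10 13 6 3 14 9 5) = [0, 12, 2, 14, 7, 1, 3, 15, 8, 5, 13, 11, 16, 6, 9, 10, 4]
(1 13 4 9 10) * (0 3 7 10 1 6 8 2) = [3, 13, 0, 7, 9, 5, 8, 10, 2, 1, 6, 11, 12, 4] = (0 3 7 10 6 8 2)(1 13 4 9)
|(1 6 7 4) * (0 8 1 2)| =|(0 8 1 6 7 4 2)| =7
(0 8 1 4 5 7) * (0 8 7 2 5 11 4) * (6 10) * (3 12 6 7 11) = (0 11 4 3 12 6 10 7 8 1)(2 5) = [11, 0, 5, 12, 3, 2, 10, 8, 1, 9, 7, 4, 6]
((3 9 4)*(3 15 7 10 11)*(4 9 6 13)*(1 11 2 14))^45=((1 11 3 6 13 4 15 7 10 2 14))^45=(1 11 3 6 13 4 15 7 10 2 14)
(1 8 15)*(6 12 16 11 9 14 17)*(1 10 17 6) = (1 8 15 10 17)(6 12 16 11 9 14) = [0, 8, 2, 3, 4, 5, 12, 7, 15, 14, 17, 9, 16, 13, 6, 10, 11, 1]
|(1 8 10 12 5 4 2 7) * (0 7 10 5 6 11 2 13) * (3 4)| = 40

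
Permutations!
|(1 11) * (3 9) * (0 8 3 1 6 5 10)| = |(0 8 3 9 1 11 6 5 10)| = 9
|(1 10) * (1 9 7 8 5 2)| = |(1 10 9 7 8 5 2)| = 7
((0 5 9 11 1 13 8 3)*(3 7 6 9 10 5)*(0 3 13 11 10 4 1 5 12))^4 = (0 6)(7 12)(8 10)(9 13)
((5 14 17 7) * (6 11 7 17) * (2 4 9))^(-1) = (17)(2 9 4)(5 7 11 6 14)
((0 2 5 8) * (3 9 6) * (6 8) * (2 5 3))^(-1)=(0 8 9 3 2 6 5)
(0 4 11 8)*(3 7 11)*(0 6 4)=[0, 1, 2, 7, 3, 5, 4, 11, 6, 9, 10, 8]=(3 7 11 8 6 4)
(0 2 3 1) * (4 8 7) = (0 2 3 1)(4 8 7) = [2, 0, 3, 1, 8, 5, 6, 4, 7]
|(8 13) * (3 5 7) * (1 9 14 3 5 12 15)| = 6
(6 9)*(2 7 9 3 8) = (2 7 9 6 3 8) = [0, 1, 7, 8, 4, 5, 3, 9, 2, 6]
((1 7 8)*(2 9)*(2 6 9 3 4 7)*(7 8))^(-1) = (1 8 4 3 2)(6 9)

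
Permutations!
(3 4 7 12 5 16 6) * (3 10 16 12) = (3 4 7)(5 12)(6 10 16) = [0, 1, 2, 4, 7, 12, 10, 3, 8, 9, 16, 11, 5, 13, 14, 15, 6]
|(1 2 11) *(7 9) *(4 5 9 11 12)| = 8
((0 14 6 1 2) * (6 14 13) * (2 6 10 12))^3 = ((14)(0 13 10 12 2)(1 6))^3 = (14)(0 12 13 2 10)(1 6)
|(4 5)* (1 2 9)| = 6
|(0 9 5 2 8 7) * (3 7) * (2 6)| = |(0 9 5 6 2 8 3 7)| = 8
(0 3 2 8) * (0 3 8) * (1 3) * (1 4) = [8, 3, 0, 2, 1, 5, 6, 7, 4] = (0 8 4 1 3 2)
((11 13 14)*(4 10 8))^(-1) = ((4 10 8)(11 13 14))^(-1) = (4 8 10)(11 14 13)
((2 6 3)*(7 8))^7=((2 6 3)(7 8))^7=(2 6 3)(7 8)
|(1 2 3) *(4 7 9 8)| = |(1 2 3)(4 7 9 8)| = 12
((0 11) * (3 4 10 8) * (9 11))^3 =((0 9 11)(3 4 10 8))^3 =(11)(3 8 10 4)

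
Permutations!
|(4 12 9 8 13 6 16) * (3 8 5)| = |(3 8 13 6 16 4 12 9 5)| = 9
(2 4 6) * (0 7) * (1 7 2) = (0 2 4 6 1 7) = [2, 7, 4, 3, 6, 5, 1, 0]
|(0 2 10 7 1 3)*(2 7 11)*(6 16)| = 12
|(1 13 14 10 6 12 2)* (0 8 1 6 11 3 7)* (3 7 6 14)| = |(0 8 1 13 3 6 12 2 14 10 11 7)| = 12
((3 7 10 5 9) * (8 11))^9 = (3 9 5 10 7)(8 11)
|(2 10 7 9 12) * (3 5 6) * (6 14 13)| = 5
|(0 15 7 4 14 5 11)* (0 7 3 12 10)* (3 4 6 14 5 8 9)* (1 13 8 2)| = |(0 15 4 5 11 7 6 14 2 1 13 8 9 3 12 10)| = 16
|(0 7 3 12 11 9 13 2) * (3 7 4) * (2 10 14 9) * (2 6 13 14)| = 18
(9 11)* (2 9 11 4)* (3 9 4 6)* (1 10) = (11)(1 10)(2 4)(3 9 6) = [0, 10, 4, 9, 2, 5, 3, 7, 8, 6, 1, 11]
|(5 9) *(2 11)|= 2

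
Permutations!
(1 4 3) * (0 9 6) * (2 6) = (0 9 2 6)(1 4 3) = [9, 4, 6, 1, 3, 5, 0, 7, 8, 2]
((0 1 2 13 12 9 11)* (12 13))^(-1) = (13)(0 11 9 12 2 1)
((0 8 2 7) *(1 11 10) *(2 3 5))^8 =(0 3 2)(1 10 11)(5 7 8)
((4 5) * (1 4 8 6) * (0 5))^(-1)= ((0 5 8 6 1 4))^(-1)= (0 4 1 6 8 5)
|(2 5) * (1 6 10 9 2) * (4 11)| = |(1 6 10 9 2 5)(4 11)| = 6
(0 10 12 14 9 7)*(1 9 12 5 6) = (0 10 5 6 1 9 7)(12 14) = [10, 9, 2, 3, 4, 6, 1, 0, 8, 7, 5, 11, 14, 13, 12]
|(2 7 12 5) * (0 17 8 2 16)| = |(0 17 8 2 7 12 5 16)| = 8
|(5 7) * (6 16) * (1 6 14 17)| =10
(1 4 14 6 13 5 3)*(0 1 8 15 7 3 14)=(0 1 4)(3 8 15 7)(5 14 6 13)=[1, 4, 2, 8, 0, 14, 13, 3, 15, 9, 10, 11, 12, 5, 6, 7]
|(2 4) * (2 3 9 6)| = 5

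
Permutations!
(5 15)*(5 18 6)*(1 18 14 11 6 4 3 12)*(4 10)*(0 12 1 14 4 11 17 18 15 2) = (0 12 14 17 18 10 11 6 5 2)(1 15 4 3) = [12, 15, 0, 1, 3, 2, 5, 7, 8, 9, 11, 6, 14, 13, 17, 4, 16, 18, 10]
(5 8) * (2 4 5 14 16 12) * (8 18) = (2 4 5 18 8 14 16 12) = [0, 1, 4, 3, 5, 18, 6, 7, 14, 9, 10, 11, 2, 13, 16, 15, 12, 17, 8]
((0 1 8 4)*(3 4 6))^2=(0 8 3)(1 6 4)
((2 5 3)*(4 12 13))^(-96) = (13)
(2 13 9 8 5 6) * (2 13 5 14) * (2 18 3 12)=[0, 1, 5, 12, 4, 6, 13, 7, 14, 8, 10, 11, 2, 9, 18, 15, 16, 17, 3]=(2 5 6 13 9 8 14 18 3 12)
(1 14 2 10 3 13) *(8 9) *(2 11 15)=(1 14 11 15 2 10 3 13)(8 9)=[0, 14, 10, 13, 4, 5, 6, 7, 9, 8, 3, 15, 12, 1, 11, 2]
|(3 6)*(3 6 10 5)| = 3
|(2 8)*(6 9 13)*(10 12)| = |(2 8)(6 9 13)(10 12)| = 6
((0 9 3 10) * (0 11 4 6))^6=((0 9 3 10 11 4 6))^6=(0 6 4 11 10 3 9)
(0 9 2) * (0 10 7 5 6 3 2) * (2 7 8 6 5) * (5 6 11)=(0 9)(2 10 8 11 5 6 3 7)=[9, 1, 10, 7, 4, 6, 3, 2, 11, 0, 8, 5]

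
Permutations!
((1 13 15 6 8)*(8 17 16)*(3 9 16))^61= ((1 13 15 6 17 3 9 16 8))^61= (1 16 3 6 13 8 9 17 15)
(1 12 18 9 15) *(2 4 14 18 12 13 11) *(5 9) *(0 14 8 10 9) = (0 14 18 5)(1 13 11 2 4 8 10 9 15) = [14, 13, 4, 3, 8, 0, 6, 7, 10, 15, 9, 2, 12, 11, 18, 1, 16, 17, 5]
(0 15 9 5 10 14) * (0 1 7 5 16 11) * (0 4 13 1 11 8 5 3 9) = [15, 7, 2, 9, 13, 10, 6, 3, 5, 16, 14, 4, 12, 1, 11, 0, 8] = (0 15)(1 7 3 9 16 8 5 10 14 11 4 13)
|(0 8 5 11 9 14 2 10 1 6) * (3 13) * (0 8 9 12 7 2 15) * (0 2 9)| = 12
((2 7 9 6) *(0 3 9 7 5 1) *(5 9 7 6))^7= (0 1 5 9 2 6 7 3)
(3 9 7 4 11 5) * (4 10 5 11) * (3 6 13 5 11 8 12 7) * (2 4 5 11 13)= (2 4 5 6)(3 9)(7 10 13 11 8 12)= [0, 1, 4, 9, 5, 6, 2, 10, 12, 3, 13, 8, 7, 11]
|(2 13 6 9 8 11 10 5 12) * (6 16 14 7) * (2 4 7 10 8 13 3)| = 10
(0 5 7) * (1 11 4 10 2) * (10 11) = (0 5 7)(1 10 2)(4 11) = [5, 10, 1, 3, 11, 7, 6, 0, 8, 9, 2, 4]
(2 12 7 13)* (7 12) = (2 7 13) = [0, 1, 7, 3, 4, 5, 6, 13, 8, 9, 10, 11, 12, 2]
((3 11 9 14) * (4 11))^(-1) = (3 14 9 11 4)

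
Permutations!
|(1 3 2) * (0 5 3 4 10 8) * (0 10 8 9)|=9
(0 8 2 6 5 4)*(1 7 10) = [8, 7, 6, 3, 0, 4, 5, 10, 2, 9, 1] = (0 8 2 6 5 4)(1 7 10)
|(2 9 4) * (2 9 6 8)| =|(2 6 8)(4 9)| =6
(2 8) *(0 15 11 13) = (0 15 11 13)(2 8) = [15, 1, 8, 3, 4, 5, 6, 7, 2, 9, 10, 13, 12, 0, 14, 11]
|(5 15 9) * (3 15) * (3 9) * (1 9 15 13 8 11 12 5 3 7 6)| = |(1 9 3 13 8 11 12 5 15 7 6)| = 11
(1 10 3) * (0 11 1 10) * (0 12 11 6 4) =(0 6 4)(1 12 11)(3 10) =[6, 12, 2, 10, 0, 5, 4, 7, 8, 9, 3, 1, 11]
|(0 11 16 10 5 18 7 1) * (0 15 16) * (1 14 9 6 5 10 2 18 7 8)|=30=|(0 11)(1 15 16 2 18 8)(5 7 14 9 6)|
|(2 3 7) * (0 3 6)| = |(0 3 7 2 6)| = 5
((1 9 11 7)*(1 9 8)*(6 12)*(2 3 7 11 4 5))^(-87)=(1 8)(2 9)(3 4)(5 7)(6 12)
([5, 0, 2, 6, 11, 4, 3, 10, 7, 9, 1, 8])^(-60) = [8, 11, 2, 3, 10, 7, 6, 5, 0, 9, 4, 1]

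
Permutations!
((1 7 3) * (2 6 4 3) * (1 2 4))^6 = (7)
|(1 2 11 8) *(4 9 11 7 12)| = 8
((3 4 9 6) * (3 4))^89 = ((4 9 6))^89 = (4 6 9)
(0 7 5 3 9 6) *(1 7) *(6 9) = (9)(0 1 7 5 3 6) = [1, 7, 2, 6, 4, 3, 0, 5, 8, 9]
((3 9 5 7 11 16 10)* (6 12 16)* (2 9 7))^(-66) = ((2 9 5)(3 7 11 6 12 16 10))^(-66) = (3 12 7 16 11 10 6)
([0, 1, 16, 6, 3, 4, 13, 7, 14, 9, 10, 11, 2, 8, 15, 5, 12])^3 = (16)(3 8 5 6 14 4 13 15)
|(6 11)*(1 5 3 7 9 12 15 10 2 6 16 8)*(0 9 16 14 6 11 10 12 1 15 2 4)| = |(0 9 1 5 3 7 16 8 15 12 2 11 14 6 10 4)| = 16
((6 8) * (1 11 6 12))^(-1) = ((1 11 6 8 12))^(-1) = (1 12 8 6 11)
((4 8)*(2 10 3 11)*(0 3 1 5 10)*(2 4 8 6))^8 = (0 11 6)(1 10 5)(2 3 4)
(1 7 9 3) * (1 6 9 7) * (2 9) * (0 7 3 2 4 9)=(0 7 3 6 4 9 2)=[7, 1, 0, 6, 9, 5, 4, 3, 8, 2]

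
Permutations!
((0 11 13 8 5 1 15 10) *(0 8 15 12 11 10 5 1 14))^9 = ((0 10 8 1 12 11 13 15 5 14))^9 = (0 14 5 15 13 11 12 1 8 10)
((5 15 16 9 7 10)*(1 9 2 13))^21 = ((1 9 7 10 5 15 16 2 13))^21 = (1 10 16)(2 9 5)(7 15 13)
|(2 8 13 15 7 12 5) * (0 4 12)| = 9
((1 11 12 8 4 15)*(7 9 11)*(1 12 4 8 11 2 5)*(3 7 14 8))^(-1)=((1 14 8 3 7 9 2 5)(4 15 12 11))^(-1)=(1 5 2 9 7 3 8 14)(4 11 12 15)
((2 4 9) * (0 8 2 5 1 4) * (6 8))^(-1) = ((0 6 8 2)(1 4 9 5))^(-1) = (0 2 8 6)(1 5 9 4)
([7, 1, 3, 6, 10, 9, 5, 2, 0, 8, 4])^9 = [7, 1, 3, 6, 10, 9, 5, 2, 0, 8, 4]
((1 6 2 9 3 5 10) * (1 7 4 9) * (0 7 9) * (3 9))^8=((0 7 4)(1 6 2)(3 5 10))^8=(0 4 7)(1 2 6)(3 10 5)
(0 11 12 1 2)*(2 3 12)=(0 11 2)(1 3 12)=[11, 3, 0, 12, 4, 5, 6, 7, 8, 9, 10, 2, 1]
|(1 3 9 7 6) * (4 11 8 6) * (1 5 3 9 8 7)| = 12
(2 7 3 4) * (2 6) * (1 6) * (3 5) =[0, 6, 7, 4, 1, 3, 2, 5] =(1 6 2 7 5 3 4)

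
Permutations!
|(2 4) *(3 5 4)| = |(2 3 5 4)| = 4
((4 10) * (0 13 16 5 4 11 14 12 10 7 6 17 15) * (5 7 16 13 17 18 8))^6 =((0 17 15)(4 16 7 6 18 8 5)(10 11 14 12))^6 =(4 5 8 18 6 7 16)(10 14)(11 12)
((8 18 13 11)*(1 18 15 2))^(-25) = ((1 18 13 11 8 15 2))^(-25) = (1 11 2 13 15 18 8)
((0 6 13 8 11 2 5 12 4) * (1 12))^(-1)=((0 6 13 8 11 2 5 1 12 4))^(-1)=(0 4 12 1 5 2 11 8 13 6)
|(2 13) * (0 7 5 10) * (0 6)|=10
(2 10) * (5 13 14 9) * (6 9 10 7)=(2 7 6 9 5 13 14 10)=[0, 1, 7, 3, 4, 13, 9, 6, 8, 5, 2, 11, 12, 14, 10]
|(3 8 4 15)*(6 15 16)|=6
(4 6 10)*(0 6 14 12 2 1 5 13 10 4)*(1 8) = (0 6 4 14 12 2 8 1 5 13 10) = [6, 5, 8, 3, 14, 13, 4, 7, 1, 9, 0, 11, 2, 10, 12]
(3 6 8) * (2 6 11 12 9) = (2 6 8 3 11 12 9) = [0, 1, 6, 11, 4, 5, 8, 7, 3, 2, 10, 12, 9]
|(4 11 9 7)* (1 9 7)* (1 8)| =|(1 9 8)(4 11 7)| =3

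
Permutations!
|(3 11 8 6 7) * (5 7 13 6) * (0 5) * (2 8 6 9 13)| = |(0 5 7 3 11 6 2 8)(9 13)| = 8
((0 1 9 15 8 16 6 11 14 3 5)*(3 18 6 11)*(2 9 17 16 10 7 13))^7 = ((0 1 17 16 11 14 18 6 3 5)(2 9 15 8 10 7 13))^7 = (0 6 11 1 3 14 17 5 18 16)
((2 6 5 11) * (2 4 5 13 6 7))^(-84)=((2 7)(4 5 11)(6 13))^(-84)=(13)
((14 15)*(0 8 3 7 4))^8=((0 8 3 7 4)(14 15))^8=(15)(0 7 8 4 3)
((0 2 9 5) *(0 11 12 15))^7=(15)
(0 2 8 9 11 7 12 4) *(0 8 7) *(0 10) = [2, 1, 7, 3, 8, 5, 6, 12, 9, 11, 0, 10, 4] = (0 2 7 12 4 8 9 11 10)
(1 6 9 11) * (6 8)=[0, 8, 2, 3, 4, 5, 9, 7, 6, 11, 10, 1]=(1 8 6 9 11)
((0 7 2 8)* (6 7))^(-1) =(0 8 2 7 6)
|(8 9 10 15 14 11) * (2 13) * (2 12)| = |(2 13 12)(8 9 10 15 14 11)| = 6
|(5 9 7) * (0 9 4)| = 5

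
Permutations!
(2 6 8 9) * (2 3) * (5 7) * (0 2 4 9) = (0 2 6 8)(3 4 9)(5 7) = [2, 1, 6, 4, 9, 7, 8, 5, 0, 3]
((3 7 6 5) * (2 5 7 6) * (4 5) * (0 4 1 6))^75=((0 4 5 3)(1 6 7 2))^75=(0 3 5 4)(1 2 7 6)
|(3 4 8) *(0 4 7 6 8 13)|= |(0 4 13)(3 7 6 8)|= 12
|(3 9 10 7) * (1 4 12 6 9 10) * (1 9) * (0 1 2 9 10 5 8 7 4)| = |(0 1)(2 9 10 4 12 6)(3 5 8 7)| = 12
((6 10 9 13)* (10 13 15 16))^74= (9 16)(10 15)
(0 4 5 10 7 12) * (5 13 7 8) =(0 4 13 7 12)(5 10 8) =[4, 1, 2, 3, 13, 10, 6, 12, 5, 9, 8, 11, 0, 7]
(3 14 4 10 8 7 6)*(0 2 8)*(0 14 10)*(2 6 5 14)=(0 6 3 10 2 8 7 5 14 4)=[6, 1, 8, 10, 0, 14, 3, 5, 7, 9, 2, 11, 12, 13, 4]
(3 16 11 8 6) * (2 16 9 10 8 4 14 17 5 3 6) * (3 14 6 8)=(2 16 11 4 6 8)(3 9 10)(5 14 17)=[0, 1, 16, 9, 6, 14, 8, 7, 2, 10, 3, 4, 12, 13, 17, 15, 11, 5]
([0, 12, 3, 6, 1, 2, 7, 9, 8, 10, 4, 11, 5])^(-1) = (1 4 10 9 7 6 3 2 5 12)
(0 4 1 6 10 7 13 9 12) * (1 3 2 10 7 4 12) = (0 12)(1 6 7 13 9)(2 10 4 3) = [12, 6, 10, 2, 3, 5, 7, 13, 8, 1, 4, 11, 0, 9]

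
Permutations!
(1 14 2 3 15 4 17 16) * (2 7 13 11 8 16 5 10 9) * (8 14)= (1 8 16)(2 3 15 4 17 5 10 9)(7 13 11 14)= [0, 8, 3, 15, 17, 10, 6, 13, 16, 2, 9, 14, 12, 11, 7, 4, 1, 5]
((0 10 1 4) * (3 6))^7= (0 4 1 10)(3 6)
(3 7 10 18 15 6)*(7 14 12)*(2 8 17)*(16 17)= (2 8 16 17)(3 14 12 7 10 18 15 6)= [0, 1, 8, 14, 4, 5, 3, 10, 16, 9, 18, 11, 7, 13, 12, 6, 17, 2, 15]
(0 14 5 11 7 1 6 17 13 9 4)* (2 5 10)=[14, 6, 5, 3, 0, 11, 17, 1, 8, 4, 2, 7, 12, 9, 10, 15, 16, 13]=(0 14 10 2 5 11 7 1 6 17 13 9 4)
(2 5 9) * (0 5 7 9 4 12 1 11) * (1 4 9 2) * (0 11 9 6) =[5, 9, 7, 3, 12, 6, 0, 2, 8, 1, 10, 11, 4] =(0 5 6)(1 9)(2 7)(4 12)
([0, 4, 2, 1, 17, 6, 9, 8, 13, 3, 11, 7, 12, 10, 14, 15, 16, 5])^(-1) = [0, 3, 2, 9, 1, 17, 5, 11, 7, 6, 13, 10, 12, 8, 14, 15, 16, 4]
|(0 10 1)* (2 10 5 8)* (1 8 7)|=12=|(0 5 7 1)(2 10 8)|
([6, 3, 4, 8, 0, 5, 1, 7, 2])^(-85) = [4, 6, 8, 1, 2, 5, 0, 7, 3]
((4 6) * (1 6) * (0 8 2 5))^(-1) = (0 5 2 8)(1 4 6)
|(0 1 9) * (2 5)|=6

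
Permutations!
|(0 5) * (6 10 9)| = |(0 5)(6 10 9)| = 6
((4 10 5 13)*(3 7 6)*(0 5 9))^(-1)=((0 5 13 4 10 9)(3 7 6))^(-1)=(0 9 10 4 13 5)(3 6 7)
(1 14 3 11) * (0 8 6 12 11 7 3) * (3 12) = [8, 14, 2, 7, 4, 5, 3, 12, 6, 9, 10, 1, 11, 13, 0] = (0 8 6 3 7 12 11 1 14)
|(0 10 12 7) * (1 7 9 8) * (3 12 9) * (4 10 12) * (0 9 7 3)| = |(0 12)(1 3 4 10 7 9 8)| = 14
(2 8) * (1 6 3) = [0, 6, 8, 1, 4, 5, 3, 7, 2] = (1 6 3)(2 8)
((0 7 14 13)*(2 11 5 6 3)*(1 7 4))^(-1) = (0 13 14 7 1 4)(2 3 6 5 11)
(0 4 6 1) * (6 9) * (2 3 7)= (0 4 9 6 1)(2 3 7)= [4, 0, 3, 7, 9, 5, 1, 2, 8, 6]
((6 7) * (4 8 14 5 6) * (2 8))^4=(2 6 8 7 14 4 5)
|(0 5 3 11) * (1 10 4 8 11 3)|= |(0 5 1 10 4 8 11)|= 7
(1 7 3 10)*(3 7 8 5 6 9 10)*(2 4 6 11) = [0, 8, 4, 3, 6, 11, 9, 7, 5, 10, 1, 2] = (1 8 5 11 2 4 6 9 10)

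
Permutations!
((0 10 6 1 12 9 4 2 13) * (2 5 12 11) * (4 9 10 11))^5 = ((0 11 2 13)(1 4 5 12 10 6))^5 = (0 11 2 13)(1 6 10 12 5 4)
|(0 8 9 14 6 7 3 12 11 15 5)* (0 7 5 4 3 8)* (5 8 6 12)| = |(3 5 7 6 8 9 14 12 11 15 4)| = 11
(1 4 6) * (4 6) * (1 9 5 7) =(1 6 9 5 7) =[0, 6, 2, 3, 4, 7, 9, 1, 8, 5]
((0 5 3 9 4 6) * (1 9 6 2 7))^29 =(0 5 3 6)(1 7 2 4 9)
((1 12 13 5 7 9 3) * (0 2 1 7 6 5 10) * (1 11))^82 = ((0 2 11 1 12 13 10)(3 7 9)(5 6))^82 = (0 13 1 2 10 12 11)(3 7 9)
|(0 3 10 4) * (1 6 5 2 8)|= |(0 3 10 4)(1 6 5 2 8)|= 20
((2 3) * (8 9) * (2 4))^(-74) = (9)(2 3 4)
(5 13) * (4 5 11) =(4 5 13 11) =[0, 1, 2, 3, 5, 13, 6, 7, 8, 9, 10, 4, 12, 11]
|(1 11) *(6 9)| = |(1 11)(6 9)| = 2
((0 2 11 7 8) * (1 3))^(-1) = ((0 2 11 7 8)(1 3))^(-1) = (0 8 7 11 2)(1 3)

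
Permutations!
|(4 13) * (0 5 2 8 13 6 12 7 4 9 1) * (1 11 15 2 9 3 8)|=84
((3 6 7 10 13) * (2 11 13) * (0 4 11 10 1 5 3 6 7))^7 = (0 11 6 4 13)(1 7 3 5)(2 10)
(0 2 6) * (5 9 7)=(0 2 6)(5 9 7)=[2, 1, 6, 3, 4, 9, 0, 5, 8, 7]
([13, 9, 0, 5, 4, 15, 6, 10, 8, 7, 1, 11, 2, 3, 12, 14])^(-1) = [2, 10, 12, 13, 4, 3, 6, 9, 8, 1, 7, 11, 14, 0, 15, 5]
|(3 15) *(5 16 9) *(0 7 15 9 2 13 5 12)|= 12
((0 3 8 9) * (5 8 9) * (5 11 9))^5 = ((0 3 5 8 11 9))^5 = (0 9 11 8 5 3)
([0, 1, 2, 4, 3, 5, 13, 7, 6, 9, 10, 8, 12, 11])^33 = (3 4)(6 13 11 8)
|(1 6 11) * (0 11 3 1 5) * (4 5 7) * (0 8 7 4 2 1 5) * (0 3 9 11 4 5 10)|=8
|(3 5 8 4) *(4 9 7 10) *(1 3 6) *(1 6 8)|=15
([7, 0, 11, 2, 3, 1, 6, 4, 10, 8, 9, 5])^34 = [4, 7, 5, 11, 2, 0, 6, 3, 10, 8, 9, 1]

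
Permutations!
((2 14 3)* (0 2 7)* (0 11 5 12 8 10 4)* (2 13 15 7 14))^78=((0 13 15 7 11 5 12 8 10 4)(3 14))^78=(0 10 12 11 15)(4 8 5 7 13)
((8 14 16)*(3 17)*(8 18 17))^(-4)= ((3 8 14 16 18 17))^(-4)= (3 14 18)(8 16 17)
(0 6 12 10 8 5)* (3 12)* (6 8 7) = (0 8 5)(3 12 10 7 6) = [8, 1, 2, 12, 4, 0, 3, 6, 5, 9, 7, 11, 10]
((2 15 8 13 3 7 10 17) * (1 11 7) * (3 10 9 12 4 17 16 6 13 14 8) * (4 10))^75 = ((1 11 7 9 12 10 16 6 13 4 17 2 15 3)(8 14))^75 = (1 10 17 11 16 2 7 6 15 9 13 3 12 4)(8 14)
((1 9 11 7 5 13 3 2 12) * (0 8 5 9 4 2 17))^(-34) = (0 5 3)(1 2)(4 12)(7 11 9)(8 13 17)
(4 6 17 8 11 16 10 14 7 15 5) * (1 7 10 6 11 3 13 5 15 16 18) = (1 7 16 6 17 8 3 13 5 4 11 18)(10 14) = [0, 7, 2, 13, 11, 4, 17, 16, 3, 9, 14, 18, 12, 5, 10, 15, 6, 8, 1]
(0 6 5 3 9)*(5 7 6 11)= (0 11 5 3 9)(6 7)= [11, 1, 2, 9, 4, 3, 7, 6, 8, 0, 10, 5]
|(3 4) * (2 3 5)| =4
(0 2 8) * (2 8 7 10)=(0 8)(2 7 10)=[8, 1, 7, 3, 4, 5, 6, 10, 0, 9, 2]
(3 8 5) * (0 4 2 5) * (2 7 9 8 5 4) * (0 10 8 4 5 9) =(0 2 5 3 9 4 7)(8 10) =[2, 1, 5, 9, 7, 3, 6, 0, 10, 4, 8]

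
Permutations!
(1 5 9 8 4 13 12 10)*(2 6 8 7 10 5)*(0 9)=(0 9 7 10 1 2 6 8 4 13 12 5)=[9, 2, 6, 3, 13, 0, 8, 10, 4, 7, 1, 11, 5, 12]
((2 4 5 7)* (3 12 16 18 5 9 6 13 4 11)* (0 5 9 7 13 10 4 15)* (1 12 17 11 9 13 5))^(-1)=((0 1 12 16 18 13 15)(2 9 6 10 4 7)(3 17 11))^(-1)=(0 15 13 18 16 12 1)(2 7 4 10 6 9)(3 11 17)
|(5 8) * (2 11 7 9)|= 4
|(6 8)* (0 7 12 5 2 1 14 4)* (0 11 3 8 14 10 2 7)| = 6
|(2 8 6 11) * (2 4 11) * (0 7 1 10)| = 12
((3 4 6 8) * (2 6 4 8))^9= ((2 6)(3 8))^9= (2 6)(3 8)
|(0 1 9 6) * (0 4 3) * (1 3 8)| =|(0 3)(1 9 6 4 8)| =10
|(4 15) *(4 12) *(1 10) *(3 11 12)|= |(1 10)(3 11 12 4 15)|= 10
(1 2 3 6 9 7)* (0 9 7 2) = (0 9 2 3 6 7 1) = [9, 0, 3, 6, 4, 5, 7, 1, 8, 2]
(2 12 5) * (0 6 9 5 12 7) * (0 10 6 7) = (12)(0 7 10 6 9 5 2) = [7, 1, 0, 3, 4, 2, 9, 10, 8, 5, 6, 11, 12]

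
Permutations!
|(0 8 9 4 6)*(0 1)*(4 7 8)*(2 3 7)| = 20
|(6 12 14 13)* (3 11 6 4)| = 7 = |(3 11 6 12 14 13 4)|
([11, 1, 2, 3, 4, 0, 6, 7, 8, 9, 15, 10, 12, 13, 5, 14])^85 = (0 11 10 15 14 5)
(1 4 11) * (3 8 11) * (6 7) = [0, 4, 2, 8, 3, 5, 7, 6, 11, 9, 10, 1] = (1 4 3 8 11)(6 7)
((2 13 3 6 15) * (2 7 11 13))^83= ((3 6 15 7 11 13))^83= (3 13 11 7 15 6)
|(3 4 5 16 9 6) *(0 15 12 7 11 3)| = 11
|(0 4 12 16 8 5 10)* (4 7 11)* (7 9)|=|(0 9 7 11 4 12 16 8 5 10)|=10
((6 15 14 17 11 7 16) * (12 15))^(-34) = ((6 12 15 14 17 11 7 16))^(-34) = (6 7 17 15)(11 14 12 16)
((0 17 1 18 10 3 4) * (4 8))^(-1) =(0 4 8 3 10 18 1 17)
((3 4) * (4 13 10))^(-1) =((3 13 10 4))^(-1) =(3 4 10 13)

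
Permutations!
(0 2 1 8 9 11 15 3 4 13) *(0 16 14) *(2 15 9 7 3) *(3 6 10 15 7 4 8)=[7, 3, 1, 8, 13, 5, 10, 6, 4, 11, 15, 9, 12, 16, 0, 2, 14]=(0 7 6 10 15 2 1 3 8 4 13 16 14)(9 11)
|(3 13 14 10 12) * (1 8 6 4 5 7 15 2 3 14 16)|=33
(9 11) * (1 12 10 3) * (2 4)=(1 12 10 3)(2 4)(9 11)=[0, 12, 4, 1, 2, 5, 6, 7, 8, 11, 3, 9, 10]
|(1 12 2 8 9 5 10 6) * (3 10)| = |(1 12 2 8 9 5 3 10 6)| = 9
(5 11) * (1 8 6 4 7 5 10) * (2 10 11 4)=(11)(1 8 6 2 10)(4 7 5)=[0, 8, 10, 3, 7, 4, 2, 5, 6, 9, 1, 11]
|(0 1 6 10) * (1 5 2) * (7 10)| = |(0 5 2 1 6 7 10)| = 7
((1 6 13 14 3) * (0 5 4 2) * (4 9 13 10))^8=(0 10 3 9 2 6 14 5 4 1 13)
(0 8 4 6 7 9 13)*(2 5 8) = (0 2 5 8 4 6 7 9 13) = [2, 1, 5, 3, 6, 8, 7, 9, 4, 13, 10, 11, 12, 0]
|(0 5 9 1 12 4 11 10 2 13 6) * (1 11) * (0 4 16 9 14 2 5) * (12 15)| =13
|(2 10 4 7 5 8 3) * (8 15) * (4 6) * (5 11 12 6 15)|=|(2 10 15 8 3)(4 7 11 12 6)|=5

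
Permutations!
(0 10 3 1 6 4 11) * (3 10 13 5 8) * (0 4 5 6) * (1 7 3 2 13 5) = (0 5 8 2 13 6 1)(3 7)(4 11) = [5, 0, 13, 7, 11, 8, 1, 3, 2, 9, 10, 4, 12, 6]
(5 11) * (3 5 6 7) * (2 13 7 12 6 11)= [0, 1, 13, 5, 4, 2, 12, 3, 8, 9, 10, 11, 6, 7]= (2 13 7 3 5)(6 12)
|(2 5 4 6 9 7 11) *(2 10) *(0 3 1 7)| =|(0 3 1 7 11 10 2 5 4 6 9)| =11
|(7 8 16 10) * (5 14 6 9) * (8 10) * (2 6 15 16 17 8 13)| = 8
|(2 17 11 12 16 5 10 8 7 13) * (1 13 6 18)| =|(1 13 2 17 11 12 16 5 10 8 7 6 18)| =13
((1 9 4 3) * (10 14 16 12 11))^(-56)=(10 11 12 16 14)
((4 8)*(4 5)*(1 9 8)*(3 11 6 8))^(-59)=(1 8 3 4 6 9 5 11)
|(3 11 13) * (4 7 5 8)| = |(3 11 13)(4 7 5 8)| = 12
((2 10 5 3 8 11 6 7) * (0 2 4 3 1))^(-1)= (0 1 5 10 2)(3 4 7 6 11 8)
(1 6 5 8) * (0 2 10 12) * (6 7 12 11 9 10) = [2, 7, 6, 3, 4, 8, 5, 12, 1, 10, 11, 9, 0] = (0 2 6 5 8 1 7 12)(9 10 11)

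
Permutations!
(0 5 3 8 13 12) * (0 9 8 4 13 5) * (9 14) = (3 4 13 12 14 9 8 5) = [0, 1, 2, 4, 13, 3, 6, 7, 5, 8, 10, 11, 14, 12, 9]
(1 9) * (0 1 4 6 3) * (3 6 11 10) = (0 1 9 4 11 10 3) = [1, 9, 2, 0, 11, 5, 6, 7, 8, 4, 3, 10]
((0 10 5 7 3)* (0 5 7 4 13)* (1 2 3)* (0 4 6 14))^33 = (0 5 1)(2 10 6)(3 7 14)(4 13)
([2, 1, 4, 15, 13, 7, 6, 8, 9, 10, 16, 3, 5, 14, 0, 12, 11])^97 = [4, 1, 13, 10, 14, 3, 6, 15, 12, 5, 7, 9, 11, 0, 2, 16, 8]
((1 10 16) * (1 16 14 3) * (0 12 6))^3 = ((16)(0 12 6)(1 10 14 3))^3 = (16)(1 3 14 10)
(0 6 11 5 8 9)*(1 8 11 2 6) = (0 1 8 9)(2 6)(5 11) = [1, 8, 6, 3, 4, 11, 2, 7, 9, 0, 10, 5]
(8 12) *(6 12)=[0, 1, 2, 3, 4, 5, 12, 7, 6, 9, 10, 11, 8]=(6 12 8)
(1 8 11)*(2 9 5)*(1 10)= [0, 8, 9, 3, 4, 2, 6, 7, 11, 5, 1, 10]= (1 8 11 10)(2 9 5)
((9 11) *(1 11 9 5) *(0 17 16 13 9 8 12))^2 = ((0 17 16 13 9 8 12)(1 11 5))^2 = (0 16 9 12 17 13 8)(1 5 11)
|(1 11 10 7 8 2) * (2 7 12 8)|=|(1 11 10 12 8 7 2)|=7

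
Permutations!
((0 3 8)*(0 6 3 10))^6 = ((0 10)(3 8 6))^6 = (10)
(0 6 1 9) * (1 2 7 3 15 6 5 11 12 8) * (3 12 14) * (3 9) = [5, 3, 7, 15, 4, 11, 2, 12, 1, 0, 10, 14, 8, 13, 9, 6] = (0 5 11 14 9)(1 3 15 6 2 7 12 8)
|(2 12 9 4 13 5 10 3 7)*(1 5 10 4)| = |(1 5 4 13 10 3 7 2 12 9)| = 10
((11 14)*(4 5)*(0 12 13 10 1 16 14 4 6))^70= ((0 12 13 10 1 16 14 11 4 5 6))^70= (0 1 4 12 16 5 13 14 6 10 11)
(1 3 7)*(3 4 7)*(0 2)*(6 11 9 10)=(0 2)(1 4 7)(6 11 9 10)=[2, 4, 0, 3, 7, 5, 11, 1, 8, 10, 6, 9]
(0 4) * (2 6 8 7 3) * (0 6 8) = (0 4 6)(2 8 7 3) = [4, 1, 8, 2, 6, 5, 0, 3, 7]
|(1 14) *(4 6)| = 2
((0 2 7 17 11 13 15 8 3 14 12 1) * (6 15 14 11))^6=(0 8 1 15 12 6 14 17 13 7 11 2 3)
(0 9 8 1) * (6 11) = (0 9 8 1)(6 11) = [9, 0, 2, 3, 4, 5, 11, 7, 1, 8, 10, 6]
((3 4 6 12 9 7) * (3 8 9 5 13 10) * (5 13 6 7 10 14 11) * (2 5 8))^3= (2 12 11 10 7 6 14 9 4 5 13 8 3)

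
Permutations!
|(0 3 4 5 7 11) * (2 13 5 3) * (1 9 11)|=|(0 2 13 5 7 1 9 11)(3 4)|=8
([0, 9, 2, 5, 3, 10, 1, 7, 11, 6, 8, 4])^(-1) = [0, 6, 2, 4, 11, 3, 9, 7, 10, 1, 5, 8]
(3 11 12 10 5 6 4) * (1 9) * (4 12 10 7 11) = (1 9)(3 4)(5 6 12 7 11 10) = [0, 9, 2, 4, 3, 6, 12, 11, 8, 1, 5, 10, 7]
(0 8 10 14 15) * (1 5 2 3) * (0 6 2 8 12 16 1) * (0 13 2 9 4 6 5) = [12, 0, 3, 13, 6, 8, 9, 7, 10, 4, 14, 11, 16, 2, 15, 5, 1] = (0 12 16 1)(2 3 13)(4 6 9)(5 8 10 14 15)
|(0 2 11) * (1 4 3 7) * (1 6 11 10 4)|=|(0 2 10 4 3 7 6 11)|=8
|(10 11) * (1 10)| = 3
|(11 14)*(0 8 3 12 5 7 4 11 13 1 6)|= |(0 8 3 12 5 7 4 11 14 13 1 6)|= 12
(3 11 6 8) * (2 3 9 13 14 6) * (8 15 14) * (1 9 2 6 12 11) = (1 9 13 8 2 3)(6 15 14 12 11) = [0, 9, 3, 1, 4, 5, 15, 7, 2, 13, 10, 6, 11, 8, 12, 14]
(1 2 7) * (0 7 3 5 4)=(0 7 1 2 3 5 4)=[7, 2, 3, 5, 0, 4, 6, 1]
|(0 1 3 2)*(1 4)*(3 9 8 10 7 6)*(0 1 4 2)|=9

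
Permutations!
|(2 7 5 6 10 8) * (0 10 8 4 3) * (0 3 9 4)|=10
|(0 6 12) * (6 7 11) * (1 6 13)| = 7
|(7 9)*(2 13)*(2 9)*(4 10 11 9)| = |(2 13 4 10 11 9 7)| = 7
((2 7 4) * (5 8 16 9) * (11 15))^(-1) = (2 4 7)(5 9 16 8)(11 15)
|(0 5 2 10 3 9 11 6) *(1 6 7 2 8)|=|(0 5 8 1 6)(2 10 3 9 11 7)|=30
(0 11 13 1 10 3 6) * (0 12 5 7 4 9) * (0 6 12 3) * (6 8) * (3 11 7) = (0 7 4 9 8 6 11 13 1 10)(3 12 5) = [7, 10, 2, 12, 9, 3, 11, 4, 6, 8, 0, 13, 5, 1]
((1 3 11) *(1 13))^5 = (1 3 11 13)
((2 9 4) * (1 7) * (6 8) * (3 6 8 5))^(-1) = ((1 7)(2 9 4)(3 6 5))^(-1) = (1 7)(2 4 9)(3 5 6)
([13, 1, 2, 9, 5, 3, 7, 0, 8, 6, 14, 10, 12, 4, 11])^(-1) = [7, 1, 2, 5, 13, 4, 9, 6, 8, 3, 11, 14, 12, 0, 10]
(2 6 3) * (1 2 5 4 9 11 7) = (1 2 6 3 5 4 9 11 7) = [0, 2, 6, 5, 9, 4, 3, 1, 8, 11, 10, 7]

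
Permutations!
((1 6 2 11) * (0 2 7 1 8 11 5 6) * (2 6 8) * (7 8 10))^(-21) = ((0 6 8 11 2 5 10 7 1))^(-21) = (0 10 11)(1 5 8)(2 6 7)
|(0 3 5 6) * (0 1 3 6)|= |(0 6 1 3 5)|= 5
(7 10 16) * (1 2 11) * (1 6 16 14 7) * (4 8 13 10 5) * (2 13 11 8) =(1 13 10 14 7 5 4 2 8 11 6 16) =[0, 13, 8, 3, 2, 4, 16, 5, 11, 9, 14, 6, 12, 10, 7, 15, 1]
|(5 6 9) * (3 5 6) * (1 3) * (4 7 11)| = 6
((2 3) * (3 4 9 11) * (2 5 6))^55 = ((2 4 9 11 3 5 6))^55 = (2 6 5 3 11 9 4)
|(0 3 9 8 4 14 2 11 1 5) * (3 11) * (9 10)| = 28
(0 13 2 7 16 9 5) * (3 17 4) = [13, 1, 7, 17, 3, 0, 6, 16, 8, 5, 10, 11, 12, 2, 14, 15, 9, 4] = (0 13 2 7 16 9 5)(3 17 4)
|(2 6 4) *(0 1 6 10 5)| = |(0 1 6 4 2 10 5)| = 7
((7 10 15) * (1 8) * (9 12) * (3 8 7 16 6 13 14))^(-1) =((1 7 10 15 16 6 13 14 3 8)(9 12))^(-1) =(1 8 3 14 13 6 16 15 10 7)(9 12)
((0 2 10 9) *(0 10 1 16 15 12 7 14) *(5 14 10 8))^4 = (0 15 9)(1 7 5)(2 12 8)(10 14 16)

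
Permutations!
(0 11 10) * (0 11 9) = [9, 1, 2, 3, 4, 5, 6, 7, 8, 0, 11, 10] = (0 9)(10 11)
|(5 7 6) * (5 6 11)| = |(5 7 11)| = 3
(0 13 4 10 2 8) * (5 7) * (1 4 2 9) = [13, 4, 8, 3, 10, 7, 6, 5, 0, 1, 9, 11, 12, 2] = (0 13 2 8)(1 4 10 9)(5 7)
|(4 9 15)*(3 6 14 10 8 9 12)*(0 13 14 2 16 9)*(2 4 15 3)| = 35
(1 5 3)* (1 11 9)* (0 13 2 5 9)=[13, 9, 5, 11, 4, 3, 6, 7, 8, 1, 10, 0, 12, 2]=(0 13 2 5 3 11)(1 9)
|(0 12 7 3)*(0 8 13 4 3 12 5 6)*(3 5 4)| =12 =|(0 4 5 6)(3 8 13)(7 12)|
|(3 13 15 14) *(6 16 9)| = 12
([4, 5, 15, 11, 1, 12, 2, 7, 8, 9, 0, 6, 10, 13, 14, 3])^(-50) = [12, 0, 2, 3, 10, 4, 6, 7, 8, 9, 5, 11, 1, 13, 14, 15]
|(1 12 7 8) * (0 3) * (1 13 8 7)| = 2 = |(0 3)(1 12)(8 13)|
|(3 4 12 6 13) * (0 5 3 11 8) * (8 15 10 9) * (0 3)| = |(0 5)(3 4 12 6 13 11 15 10 9 8)| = 10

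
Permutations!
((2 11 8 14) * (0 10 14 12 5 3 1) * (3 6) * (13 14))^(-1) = (0 1 3 6 5 12 8 11 2 14 13 10)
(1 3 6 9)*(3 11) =(1 11 3 6 9) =[0, 11, 2, 6, 4, 5, 9, 7, 8, 1, 10, 3]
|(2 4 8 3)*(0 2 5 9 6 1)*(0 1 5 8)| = |(0 2 4)(3 8)(5 9 6)| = 6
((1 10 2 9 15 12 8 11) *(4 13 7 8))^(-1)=(1 11 8 7 13 4 12 15 9 2 10)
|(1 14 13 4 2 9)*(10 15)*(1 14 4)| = 6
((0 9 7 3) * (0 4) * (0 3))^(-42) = ((0 9 7)(3 4))^(-42) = (9)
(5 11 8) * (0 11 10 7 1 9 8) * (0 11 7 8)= (11)(0 7 1 9)(5 10 8)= [7, 9, 2, 3, 4, 10, 6, 1, 5, 0, 8, 11]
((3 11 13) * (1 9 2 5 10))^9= (13)(1 10 5 2 9)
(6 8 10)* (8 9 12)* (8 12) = (12)(6 9 8 10) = [0, 1, 2, 3, 4, 5, 9, 7, 10, 8, 6, 11, 12]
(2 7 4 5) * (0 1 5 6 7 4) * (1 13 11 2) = (0 13 11 2 4 6 7)(1 5) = [13, 5, 4, 3, 6, 1, 7, 0, 8, 9, 10, 2, 12, 11]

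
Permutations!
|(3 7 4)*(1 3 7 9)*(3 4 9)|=4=|(1 4 7 9)|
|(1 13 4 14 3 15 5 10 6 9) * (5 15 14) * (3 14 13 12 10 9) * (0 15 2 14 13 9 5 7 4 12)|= |(0 15 2 14 13 12 10 6 3 9 1)(4 7)|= 22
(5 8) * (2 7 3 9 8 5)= (2 7 3 9 8)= [0, 1, 7, 9, 4, 5, 6, 3, 2, 8]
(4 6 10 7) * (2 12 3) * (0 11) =(0 11)(2 12 3)(4 6 10 7) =[11, 1, 12, 2, 6, 5, 10, 4, 8, 9, 7, 0, 3]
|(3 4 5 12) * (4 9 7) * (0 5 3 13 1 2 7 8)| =11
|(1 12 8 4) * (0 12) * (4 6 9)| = |(0 12 8 6 9 4 1)| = 7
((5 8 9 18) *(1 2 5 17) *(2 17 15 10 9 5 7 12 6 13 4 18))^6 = ((1 17)(2 7 12 6 13 4 18 15 10 9)(5 8))^6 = (2 18 12 10 13)(4 7 15 6 9)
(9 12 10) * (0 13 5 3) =[13, 1, 2, 0, 4, 3, 6, 7, 8, 12, 9, 11, 10, 5] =(0 13 5 3)(9 12 10)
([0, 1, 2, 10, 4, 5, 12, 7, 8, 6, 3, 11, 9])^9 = (12)(3 10)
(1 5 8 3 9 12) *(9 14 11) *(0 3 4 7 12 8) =(0 3 14 11 9 8 4 7 12 1 5) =[3, 5, 2, 14, 7, 0, 6, 12, 4, 8, 10, 9, 1, 13, 11]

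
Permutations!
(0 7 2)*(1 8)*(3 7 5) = (0 5 3 7 2)(1 8) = [5, 8, 0, 7, 4, 3, 6, 2, 1]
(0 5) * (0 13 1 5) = [0, 5, 2, 3, 4, 13, 6, 7, 8, 9, 10, 11, 12, 1] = (1 5 13)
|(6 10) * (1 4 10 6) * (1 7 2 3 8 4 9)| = |(1 9)(2 3 8 4 10 7)| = 6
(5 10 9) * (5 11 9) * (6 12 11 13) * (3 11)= (3 11 9 13 6 12)(5 10)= [0, 1, 2, 11, 4, 10, 12, 7, 8, 13, 5, 9, 3, 6]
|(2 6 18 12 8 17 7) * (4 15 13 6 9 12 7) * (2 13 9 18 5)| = |(2 18 7 13 6 5)(4 15 9 12 8 17)| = 6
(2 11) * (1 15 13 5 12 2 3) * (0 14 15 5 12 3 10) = (0 14 15 13 12 2 11 10)(1 5 3) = [14, 5, 11, 1, 4, 3, 6, 7, 8, 9, 0, 10, 2, 12, 15, 13]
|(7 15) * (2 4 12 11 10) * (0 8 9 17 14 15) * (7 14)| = 10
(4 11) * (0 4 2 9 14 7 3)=(0 4 11 2 9 14 7 3)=[4, 1, 9, 0, 11, 5, 6, 3, 8, 14, 10, 2, 12, 13, 7]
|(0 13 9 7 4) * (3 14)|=10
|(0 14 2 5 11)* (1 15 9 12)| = |(0 14 2 5 11)(1 15 9 12)| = 20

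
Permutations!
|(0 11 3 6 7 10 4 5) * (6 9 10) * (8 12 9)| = 18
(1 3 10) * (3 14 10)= (1 14 10)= [0, 14, 2, 3, 4, 5, 6, 7, 8, 9, 1, 11, 12, 13, 10]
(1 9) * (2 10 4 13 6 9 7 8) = (1 7 8 2 10 4 13 6 9) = [0, 7, 10, 3, 13, 5, 9, 8, 2, 1, 4, 11, 12, 6]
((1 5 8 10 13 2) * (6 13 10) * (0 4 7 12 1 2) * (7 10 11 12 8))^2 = (0 10 12 5 8 13 4 11 1 7 6)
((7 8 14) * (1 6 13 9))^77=((1 6 13 9)(7 8 14))^77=(1 6 13 9)(7 14 8)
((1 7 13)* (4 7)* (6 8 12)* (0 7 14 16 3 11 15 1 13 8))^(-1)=((0 7 8 12 6)(1 4 14 16 3 11 15))^(-1)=(0 6 12 8 7)(1 15 11 3 16 14 4)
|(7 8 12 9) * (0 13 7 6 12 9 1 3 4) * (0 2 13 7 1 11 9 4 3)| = 28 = |(0 7 8 4 2 13 1)(6 12 11 9)|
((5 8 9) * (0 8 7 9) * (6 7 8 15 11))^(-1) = (0 8 5 9 7 6 11 15)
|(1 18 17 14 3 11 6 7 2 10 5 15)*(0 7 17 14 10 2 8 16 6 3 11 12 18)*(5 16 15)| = 20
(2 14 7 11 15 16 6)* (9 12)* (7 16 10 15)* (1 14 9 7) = (1 14 16 6 2 9 12 7 11)(10 15) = [0, 14, 9, 3, 4, 5, 2, 11, 8, 12, 15, 1, 7, 13, 16, 10, 6]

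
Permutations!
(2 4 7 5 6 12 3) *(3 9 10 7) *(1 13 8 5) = (1 13 8 5 6 12 9 10 7)(2 4 3) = [0, 13, 4, 2, 3, 6, 12, 1, 5, 10, 7, 11, 9, 8]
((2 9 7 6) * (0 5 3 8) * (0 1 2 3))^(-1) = (0 5)(1 8 3 6 7 9 2)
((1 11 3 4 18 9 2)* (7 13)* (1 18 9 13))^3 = (1 4 18)(2 7 3)(9 13 11)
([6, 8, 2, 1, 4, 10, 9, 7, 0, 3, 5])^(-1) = [8, 3, 2, 9, 4, 10, 0, 7, 1, 6, 5]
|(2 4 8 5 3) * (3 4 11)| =3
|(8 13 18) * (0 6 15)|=|(0 6 15)(8 13 18)|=3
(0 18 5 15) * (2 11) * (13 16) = [18, 1, 11, 3, 4, 15, 6, 7, 8, 9, 10, 2, 12, 16, 14, 0, 13, 17, 5] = (0 18 5 15)(2 11)(13 16)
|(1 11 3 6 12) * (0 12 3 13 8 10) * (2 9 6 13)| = 11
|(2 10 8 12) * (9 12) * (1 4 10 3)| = |(1 4 10 8 9 12 2 3)| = 8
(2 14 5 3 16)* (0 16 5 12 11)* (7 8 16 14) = (0 14 12 11)(2 7 8 16)(3 5) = [14, 1, 7, 5, 4, 3, 6, 8, 16, 9, 10, 0, 11, 13, 12, 15, 2]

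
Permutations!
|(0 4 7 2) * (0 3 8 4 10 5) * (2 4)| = 6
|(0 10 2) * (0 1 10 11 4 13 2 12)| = |(0 11 4 13 2 1 10 12)| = 8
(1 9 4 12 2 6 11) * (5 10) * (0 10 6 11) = [10, 9, 11, 3, 12, 6, 0, 7, 8, 4, 5, 1, 2] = (0 10 5 6)(1 9 4 12 2 11)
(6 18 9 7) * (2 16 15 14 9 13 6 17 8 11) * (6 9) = (2 16 15 14 6 18 13 9 7 17 8 11) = [0, 1, 16, 3, 4, 5, 18, 17, 11, 7, 10, 2, 12, 9, 6, 14, 15, 8, 13]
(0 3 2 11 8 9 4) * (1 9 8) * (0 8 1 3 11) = (0 11 3 2)(1 9 4 8) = [11, 9, 0, 2, 8, 5, 6, 7, 1, 4, 10, 3]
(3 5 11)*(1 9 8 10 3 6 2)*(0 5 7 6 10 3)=(0 5 11 10)(1 9 8 3 7 6 2)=[5, 9, 1, 7, 4, 11, 2, 6, 3, 8, 0, 10]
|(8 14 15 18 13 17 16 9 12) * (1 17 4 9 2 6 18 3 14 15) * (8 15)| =|(1 17 16 2 6 18 13 4 9 12 15 3 14)| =13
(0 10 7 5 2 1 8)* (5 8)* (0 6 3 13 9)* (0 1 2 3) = (0 10 7 8 6)(1 5 3 13 9) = [10, 5, 2, 13, 4, 3, 0, 8, 6, 1, 7, 11, 12, 9]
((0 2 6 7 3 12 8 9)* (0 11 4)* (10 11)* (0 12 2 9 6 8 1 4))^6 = (12)(0 10)(2 8 6 7 3)(9 11)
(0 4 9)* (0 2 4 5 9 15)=(0 5 9 2 4 15)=[5, 1, 4, 3, 15, 9, 6, 7, 8, 2, 10, 11, 12, 13, 14, 0]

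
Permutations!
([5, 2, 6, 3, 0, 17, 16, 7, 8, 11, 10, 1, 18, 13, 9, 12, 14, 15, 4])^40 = [18, 9, 11, 3, 12, 4, 1, 7, 8, 16, 10, 14, 17, 13, 6, 5, 2, 0, 15]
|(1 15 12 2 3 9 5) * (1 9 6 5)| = 8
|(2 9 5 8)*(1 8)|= 5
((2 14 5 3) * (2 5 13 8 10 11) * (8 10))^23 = (2 10 14 11 13)(3 5) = ((2 14 13 10 11)(3 5))^23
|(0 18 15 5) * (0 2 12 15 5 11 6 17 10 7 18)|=|(2 12 15 11 6 17 10 7 18 5)|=10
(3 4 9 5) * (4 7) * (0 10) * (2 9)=(0 10)(2 9 5 3 7 4)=[10, 1, 9, 7, 2, 3, 6, 4, 8, 5, 0]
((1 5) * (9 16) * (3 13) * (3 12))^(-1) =((1 5)(3 13 12)(9 16))^(-1) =(1 5)(3 12 13)(9 16)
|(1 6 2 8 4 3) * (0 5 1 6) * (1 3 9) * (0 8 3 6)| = 20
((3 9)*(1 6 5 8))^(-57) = (1 8 5 6)(3 9)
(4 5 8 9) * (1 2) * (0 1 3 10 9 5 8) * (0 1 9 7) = [9, 2, 3, 10, 8, 1, 6, 0, 5, 4, 7] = (0 9 4 8 5 1 2 3 10 7)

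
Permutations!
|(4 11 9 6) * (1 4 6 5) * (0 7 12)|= 15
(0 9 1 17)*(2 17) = (0 9 1 2 17) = [9, 2, 17, 3, 4, 5, 6, 7, 8, 1, 10, 11, 12, 13, 14, 15, 16, 0]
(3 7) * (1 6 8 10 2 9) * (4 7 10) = [0, 6, 9, 10, 7, 5, 8, 3, 4, 1, 2] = (1 6 8 4 7 3 10 2 9)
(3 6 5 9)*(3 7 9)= (3 6 5)(7 9)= [0, 1, 2, 6, 4, 3, 5, 9, 8, 7]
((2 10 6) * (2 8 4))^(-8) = (2 6 4 10 8)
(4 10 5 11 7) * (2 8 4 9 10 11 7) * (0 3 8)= [3, 1, 0, 8, 11, 7, 6, 9, 4, 10, 5, 2]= (0 3 8 4 11 2)(5 7 9 10)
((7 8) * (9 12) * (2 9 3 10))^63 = (2 3 9 10 12)(7 8)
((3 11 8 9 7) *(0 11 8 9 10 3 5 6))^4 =(0 5 9)(3 8 10)(6 7 11)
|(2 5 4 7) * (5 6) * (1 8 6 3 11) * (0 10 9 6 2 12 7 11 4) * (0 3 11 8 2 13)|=|(0 10 9 6 5 3 4 8 13)(1 2 11)(7 12)|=18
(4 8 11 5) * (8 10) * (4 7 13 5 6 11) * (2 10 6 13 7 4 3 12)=(2 10 8 3 12)(4 6 11 13 5)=[0, 1, 10, 12, 6, 4, 11, 7, 3, 9, 8, 13, 2, 5]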